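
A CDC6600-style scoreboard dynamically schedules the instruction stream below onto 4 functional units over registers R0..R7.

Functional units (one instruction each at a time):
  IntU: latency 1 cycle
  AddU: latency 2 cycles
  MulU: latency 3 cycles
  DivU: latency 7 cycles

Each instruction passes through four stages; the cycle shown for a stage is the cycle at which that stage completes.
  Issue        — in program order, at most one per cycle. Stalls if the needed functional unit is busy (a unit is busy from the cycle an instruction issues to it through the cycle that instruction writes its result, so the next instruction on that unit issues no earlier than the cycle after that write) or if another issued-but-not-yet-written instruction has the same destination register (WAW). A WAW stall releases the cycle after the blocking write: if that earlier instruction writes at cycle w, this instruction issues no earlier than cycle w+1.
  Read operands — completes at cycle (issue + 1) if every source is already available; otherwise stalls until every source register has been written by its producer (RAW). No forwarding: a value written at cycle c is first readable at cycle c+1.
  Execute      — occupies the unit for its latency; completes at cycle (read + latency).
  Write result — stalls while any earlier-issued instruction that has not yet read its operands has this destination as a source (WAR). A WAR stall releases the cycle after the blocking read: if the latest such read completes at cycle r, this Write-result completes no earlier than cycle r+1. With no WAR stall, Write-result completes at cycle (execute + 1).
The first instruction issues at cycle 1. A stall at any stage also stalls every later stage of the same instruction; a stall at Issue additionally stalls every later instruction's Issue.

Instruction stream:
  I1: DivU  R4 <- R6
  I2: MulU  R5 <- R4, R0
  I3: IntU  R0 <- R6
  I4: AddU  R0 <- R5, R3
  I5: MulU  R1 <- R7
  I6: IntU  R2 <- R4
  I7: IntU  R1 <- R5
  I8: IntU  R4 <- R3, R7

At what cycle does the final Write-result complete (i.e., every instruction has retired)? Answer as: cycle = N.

cycle = 29

c1: I1→DivU
c2: I1 RO; I2→MulU
c3: I3→IntU
c4: I3 RO
c5: I3 EX
c9: I1 EX
c10: I1 WR R4
c11: I2 RO
c12: I3 WR R0
c13: I4→AddU
c14: I2 EX
c15: I2 WR R5
c16: I4 RO; I5→MulU
c17: I5 RO; I6→IntU
c18: I4 EX; I6 RO
c19: I4 WR R0; I6 EX
c20: I5 EX; I6 WR R2
c21: I5 WR R1
c22: I7→IntU
c23: I7 RO
c24: I7 EX
c25: I7 WR R1
c26: I8→IntU
c27: I8 RO
c28: I8 EX
c29: I8 WR R4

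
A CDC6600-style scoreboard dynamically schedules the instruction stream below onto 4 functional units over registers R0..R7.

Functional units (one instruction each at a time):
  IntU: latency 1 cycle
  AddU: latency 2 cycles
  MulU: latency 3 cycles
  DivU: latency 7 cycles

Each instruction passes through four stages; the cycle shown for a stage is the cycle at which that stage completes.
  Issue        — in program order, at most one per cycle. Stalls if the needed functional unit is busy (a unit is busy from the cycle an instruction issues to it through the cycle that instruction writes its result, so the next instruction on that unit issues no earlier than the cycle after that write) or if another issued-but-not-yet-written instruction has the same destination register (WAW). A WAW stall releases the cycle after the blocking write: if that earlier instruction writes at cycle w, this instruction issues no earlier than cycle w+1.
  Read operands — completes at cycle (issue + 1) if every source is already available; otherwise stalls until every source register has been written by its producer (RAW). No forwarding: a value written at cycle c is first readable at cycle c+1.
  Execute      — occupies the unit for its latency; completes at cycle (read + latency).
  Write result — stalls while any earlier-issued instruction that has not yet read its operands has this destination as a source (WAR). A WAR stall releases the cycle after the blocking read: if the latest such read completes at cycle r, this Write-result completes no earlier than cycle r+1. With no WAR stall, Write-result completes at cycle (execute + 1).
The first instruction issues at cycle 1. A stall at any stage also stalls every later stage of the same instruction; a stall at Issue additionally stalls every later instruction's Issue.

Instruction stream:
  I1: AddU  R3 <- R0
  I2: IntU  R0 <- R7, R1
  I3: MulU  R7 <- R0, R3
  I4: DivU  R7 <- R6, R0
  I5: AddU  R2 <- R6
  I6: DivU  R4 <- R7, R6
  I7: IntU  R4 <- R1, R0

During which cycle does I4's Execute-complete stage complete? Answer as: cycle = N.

c1: issue I1 (AddU)
c2: I1 read-ops; issue I2 (IntU)
c3: I2 read-ops; issue I3 (MulU)
c4: I1 finished on AddU; I2 finished on IntU
c5: I1→R3; I2→R0
c6: I3 read-ops
c9: I3 finished on MulU
c10: I3→R7
c11: issue I4 (DivU)
c12: I4 read-ops; issue I5 (AddU)
c13: I5 read-ops
c15: I5 finished on AddU
c16: I5→R2
c19: I4 finished on DivU
c20: I4→R7
c21: issue I6 (DivU)
c22: I6 read-ops
c29: I6 finished on DivU
c30: I6→R4
c31: issue I7 (IntU)
c32: I7 read-ops
c33: I7 finished on IntU
c34: I7→R4

cycle = 19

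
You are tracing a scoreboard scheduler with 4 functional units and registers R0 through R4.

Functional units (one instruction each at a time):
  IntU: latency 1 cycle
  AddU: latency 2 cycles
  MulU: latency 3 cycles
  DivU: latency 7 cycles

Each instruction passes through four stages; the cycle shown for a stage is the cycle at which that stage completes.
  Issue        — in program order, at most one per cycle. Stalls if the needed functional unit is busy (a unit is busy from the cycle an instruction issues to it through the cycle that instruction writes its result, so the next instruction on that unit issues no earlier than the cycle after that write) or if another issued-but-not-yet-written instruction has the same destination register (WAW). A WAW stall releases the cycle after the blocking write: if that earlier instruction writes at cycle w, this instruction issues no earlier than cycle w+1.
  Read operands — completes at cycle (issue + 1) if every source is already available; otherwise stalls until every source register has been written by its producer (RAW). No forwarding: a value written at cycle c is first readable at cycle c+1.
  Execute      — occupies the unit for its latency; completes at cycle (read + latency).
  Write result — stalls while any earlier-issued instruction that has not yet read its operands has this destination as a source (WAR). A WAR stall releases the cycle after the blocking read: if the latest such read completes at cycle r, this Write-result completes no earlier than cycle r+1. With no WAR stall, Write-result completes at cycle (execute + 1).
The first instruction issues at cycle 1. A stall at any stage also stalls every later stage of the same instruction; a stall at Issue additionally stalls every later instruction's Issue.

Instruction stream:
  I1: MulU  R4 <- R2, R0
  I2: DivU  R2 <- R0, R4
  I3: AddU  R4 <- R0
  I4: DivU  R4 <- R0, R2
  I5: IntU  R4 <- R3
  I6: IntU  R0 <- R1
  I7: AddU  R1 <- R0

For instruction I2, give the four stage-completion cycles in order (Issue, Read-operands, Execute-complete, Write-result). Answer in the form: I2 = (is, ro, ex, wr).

c1: I1 issues→MulU
c2: I1 reads · I2 issues→DivU
c5: I1 exec-done
c6: I1 writes R4
c7: I2 reads · I3 issues→AddU
c8: I3 reads
c10: I3 exec-done
c11: I3 writes R4
c14: I2 exec-done
c15: I2 writes R2
c16: I4 issues→DivU
c17: I4 reads
c24: I4 exec-done
c25: I4 writes R4
c26: I5 issues→IntU
c27: I5 reads
c28: I5 exec-done
c29: I5 writes R4
c30: I6 issues→IntU
c31: I6 reads · I7 issues→AddU
c32: I6 exec-done
c33: I6 writes R0
c34: I7 reads
c36: I7 exec-done
c37: I7 writes R1

I2 = (2, 7, 14, 15)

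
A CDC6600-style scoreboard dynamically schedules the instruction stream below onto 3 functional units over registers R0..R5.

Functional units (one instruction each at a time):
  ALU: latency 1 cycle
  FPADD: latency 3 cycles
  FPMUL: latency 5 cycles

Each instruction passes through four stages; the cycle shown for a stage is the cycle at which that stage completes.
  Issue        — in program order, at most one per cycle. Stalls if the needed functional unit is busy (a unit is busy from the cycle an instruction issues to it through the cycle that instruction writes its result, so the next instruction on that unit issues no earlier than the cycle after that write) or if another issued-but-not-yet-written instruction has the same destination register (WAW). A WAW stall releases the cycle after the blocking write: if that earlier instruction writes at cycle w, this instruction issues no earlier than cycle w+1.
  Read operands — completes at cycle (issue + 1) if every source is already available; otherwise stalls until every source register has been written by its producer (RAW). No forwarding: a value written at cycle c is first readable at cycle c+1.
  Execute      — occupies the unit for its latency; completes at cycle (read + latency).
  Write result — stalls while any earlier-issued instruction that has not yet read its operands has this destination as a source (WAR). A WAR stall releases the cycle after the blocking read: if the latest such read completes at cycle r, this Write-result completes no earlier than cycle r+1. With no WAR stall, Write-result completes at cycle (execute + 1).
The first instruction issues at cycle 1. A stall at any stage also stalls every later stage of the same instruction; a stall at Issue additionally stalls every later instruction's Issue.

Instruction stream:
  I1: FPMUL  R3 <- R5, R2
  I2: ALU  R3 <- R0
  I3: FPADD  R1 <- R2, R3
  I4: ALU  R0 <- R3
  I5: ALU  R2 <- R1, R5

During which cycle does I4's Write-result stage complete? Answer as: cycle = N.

cycle = 16

I1 -> (1, 2, 7, 8)
I2 -> (9, 10, 11, 12)  // WAW R3: wait I1 write@8
I3 -> (10, 13, 16, 17)  // RAW R3: wait I2 write@12
I4 -> (13, 14, 15, 16)  // struct: ALU busy until I2 writes@12
I5 -> (17, 18, 19, 20)  // struct: ALU busy until I4 writes@16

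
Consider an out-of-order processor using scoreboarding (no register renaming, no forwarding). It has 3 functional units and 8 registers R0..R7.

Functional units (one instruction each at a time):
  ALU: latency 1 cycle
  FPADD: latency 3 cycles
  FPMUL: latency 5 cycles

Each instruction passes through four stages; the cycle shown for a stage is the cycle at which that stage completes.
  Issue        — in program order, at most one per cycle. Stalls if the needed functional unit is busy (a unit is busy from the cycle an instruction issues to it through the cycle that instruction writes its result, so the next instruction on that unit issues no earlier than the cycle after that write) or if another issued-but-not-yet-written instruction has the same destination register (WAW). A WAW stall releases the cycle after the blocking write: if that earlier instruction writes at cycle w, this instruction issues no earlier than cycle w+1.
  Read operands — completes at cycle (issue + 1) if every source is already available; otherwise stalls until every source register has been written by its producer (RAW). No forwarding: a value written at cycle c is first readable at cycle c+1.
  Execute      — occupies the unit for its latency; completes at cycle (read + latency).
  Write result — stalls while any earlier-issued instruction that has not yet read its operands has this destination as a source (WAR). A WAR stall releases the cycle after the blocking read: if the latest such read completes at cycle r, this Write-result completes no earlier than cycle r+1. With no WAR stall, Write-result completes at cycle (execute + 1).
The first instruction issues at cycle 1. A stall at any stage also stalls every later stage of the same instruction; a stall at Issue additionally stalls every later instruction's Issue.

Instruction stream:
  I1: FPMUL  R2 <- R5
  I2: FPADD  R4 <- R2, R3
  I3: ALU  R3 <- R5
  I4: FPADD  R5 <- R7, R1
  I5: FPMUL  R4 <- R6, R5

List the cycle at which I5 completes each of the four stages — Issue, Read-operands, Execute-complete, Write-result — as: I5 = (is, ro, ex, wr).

I5 = (15, 20, 25, 26)

c1: I1 issues→FPMUL
c2: I1 reads, I2 issues→FPADD
c3: I3 issues→ALU
c4: I3 reads
c5: I3 exec-done
c7: I1 exec-done
c8: I1 writes R2
c9: I2 reads
c10: I3 writes R3
c12: I2 exec-done
c13: I2 writes R4
c14: I4 issues→FPADD
c15: I4 reads, I5 issues→FPMUL
c18: I4 exec-done
c19: I4 writes R5
c20: I5 reads
c25: I5 exec-done
c26: I5 writes R4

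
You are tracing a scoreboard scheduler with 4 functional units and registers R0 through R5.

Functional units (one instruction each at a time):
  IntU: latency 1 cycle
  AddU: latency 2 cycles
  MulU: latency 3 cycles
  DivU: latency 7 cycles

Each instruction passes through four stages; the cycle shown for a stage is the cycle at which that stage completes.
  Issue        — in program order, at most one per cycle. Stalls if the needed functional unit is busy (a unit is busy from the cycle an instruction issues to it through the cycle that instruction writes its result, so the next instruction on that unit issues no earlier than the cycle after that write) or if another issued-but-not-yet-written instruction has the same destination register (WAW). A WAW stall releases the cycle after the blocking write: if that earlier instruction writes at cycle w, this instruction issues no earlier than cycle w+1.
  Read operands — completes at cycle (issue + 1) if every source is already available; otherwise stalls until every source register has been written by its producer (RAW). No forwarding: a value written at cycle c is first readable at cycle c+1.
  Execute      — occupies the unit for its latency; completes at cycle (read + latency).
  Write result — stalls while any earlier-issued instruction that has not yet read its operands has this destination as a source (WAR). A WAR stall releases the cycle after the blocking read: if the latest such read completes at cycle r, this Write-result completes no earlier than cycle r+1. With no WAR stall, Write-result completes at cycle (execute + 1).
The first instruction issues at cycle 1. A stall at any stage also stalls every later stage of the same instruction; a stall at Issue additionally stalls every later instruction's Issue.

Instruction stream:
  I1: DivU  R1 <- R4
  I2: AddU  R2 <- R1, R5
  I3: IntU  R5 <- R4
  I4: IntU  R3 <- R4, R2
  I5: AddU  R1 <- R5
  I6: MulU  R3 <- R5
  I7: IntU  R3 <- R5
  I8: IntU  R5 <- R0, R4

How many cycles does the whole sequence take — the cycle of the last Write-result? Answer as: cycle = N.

t=1  I1→DivU
t=2  I1 RO | I2→AddU
t=3  I3→IntU
t=4  I3 RO
t=5  I3 EX
t=9  I1 EX
t=10  I1 WR R1
t=11  I2 RO
t=12  I3 WR R5
t=13  I2 EX | I4→IntU
t=14  I2 WR R2
t=15  I4 RO | I5→AddU
t=16  I4 EX | I5 RO
t=17  I4 WR R3
t=18  I5 EX | I6→MulU
t=19  I5 WR R1 | I6 RO
t=22  I6 EX
t=23  I6 WR R3
t=24  I7→IntU
t=25  I7 RO
t=26  I7 EX
t=27  I7 WR R3
t=28  I8→IntU
t=29  I8 RO
t=30  I8 EX
t=31  I8 WR R5

cycle = 31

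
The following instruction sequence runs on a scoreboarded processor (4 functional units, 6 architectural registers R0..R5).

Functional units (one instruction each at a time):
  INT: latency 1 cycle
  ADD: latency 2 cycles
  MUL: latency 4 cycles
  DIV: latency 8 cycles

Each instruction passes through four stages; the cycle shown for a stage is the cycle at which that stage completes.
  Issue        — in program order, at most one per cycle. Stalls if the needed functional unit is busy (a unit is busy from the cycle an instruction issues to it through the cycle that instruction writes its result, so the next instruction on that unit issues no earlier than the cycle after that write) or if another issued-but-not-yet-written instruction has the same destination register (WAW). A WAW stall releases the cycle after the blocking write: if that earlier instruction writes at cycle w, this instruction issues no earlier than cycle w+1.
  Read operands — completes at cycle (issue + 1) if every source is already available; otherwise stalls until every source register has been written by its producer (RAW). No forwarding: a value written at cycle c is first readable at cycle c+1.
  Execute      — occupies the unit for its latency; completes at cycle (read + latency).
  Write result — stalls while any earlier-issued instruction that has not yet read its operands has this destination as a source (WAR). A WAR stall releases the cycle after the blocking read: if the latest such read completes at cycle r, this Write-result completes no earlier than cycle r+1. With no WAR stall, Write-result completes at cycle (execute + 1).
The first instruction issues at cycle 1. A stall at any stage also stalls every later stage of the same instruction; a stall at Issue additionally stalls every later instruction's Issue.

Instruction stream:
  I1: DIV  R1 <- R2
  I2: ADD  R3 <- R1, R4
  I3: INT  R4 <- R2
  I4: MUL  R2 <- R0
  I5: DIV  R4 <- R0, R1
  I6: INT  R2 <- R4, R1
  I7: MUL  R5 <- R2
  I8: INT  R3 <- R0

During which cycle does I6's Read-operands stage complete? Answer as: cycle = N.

I1  is:1  ro:2  ex:10  wr:11
I2  is:2  ro:12  ex:14  wr:15  — RAW R1: wait I1 write@11
I3  is:3  ro:4  ex:5  wr:13  — WAR R4: wait I2 read@12
I4  is:4  ro:5  ex:9  wr:10
I5  is:14  ro:15  ex:23  wr:24  — WAW R4: wait I3 write@13
I6  is:15  ro:25  ex:26  wr:27  — RAW R4: wait I5 write@24
I7  is:16  ro:28  ex:32  wr:33  — RAW R2: wait I6 write@27
I8  is:28  ro:29  ex:30  wr:31  — struct: INT busy until I6 writes@27

cycle = 25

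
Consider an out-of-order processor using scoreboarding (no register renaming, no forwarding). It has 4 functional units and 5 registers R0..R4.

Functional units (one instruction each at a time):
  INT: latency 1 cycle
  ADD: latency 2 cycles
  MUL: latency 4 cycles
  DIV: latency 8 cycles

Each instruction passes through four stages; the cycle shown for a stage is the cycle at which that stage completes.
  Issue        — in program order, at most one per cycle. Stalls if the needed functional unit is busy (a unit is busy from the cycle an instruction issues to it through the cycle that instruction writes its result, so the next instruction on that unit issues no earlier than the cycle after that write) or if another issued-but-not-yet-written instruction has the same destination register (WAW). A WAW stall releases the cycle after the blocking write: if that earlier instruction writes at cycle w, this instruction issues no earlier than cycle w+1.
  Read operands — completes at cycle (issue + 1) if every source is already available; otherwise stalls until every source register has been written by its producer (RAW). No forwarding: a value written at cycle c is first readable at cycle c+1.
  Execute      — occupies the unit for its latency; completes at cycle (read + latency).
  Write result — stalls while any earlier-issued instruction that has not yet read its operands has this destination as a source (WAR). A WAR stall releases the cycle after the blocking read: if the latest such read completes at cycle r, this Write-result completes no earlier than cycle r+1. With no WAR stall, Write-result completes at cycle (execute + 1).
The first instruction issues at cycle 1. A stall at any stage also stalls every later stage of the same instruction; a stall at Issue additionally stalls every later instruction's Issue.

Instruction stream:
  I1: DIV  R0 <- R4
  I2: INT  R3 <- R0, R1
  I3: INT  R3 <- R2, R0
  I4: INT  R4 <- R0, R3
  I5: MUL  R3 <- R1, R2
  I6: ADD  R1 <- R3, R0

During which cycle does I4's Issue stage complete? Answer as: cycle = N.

cycle = 19

[1] issue I1 (DIV)
[2] I1 read-ops · issue I2 (INT)
[10] I1 finished on DIV
[11] I1→R0
[12] I2 read-ops
[13] I2 finished on INT
[14] I2→R3
[15] issue I3 (INT)
[16] I3 read-ops
[17] I3 finished on INT
[18] I3→R3
[19] issue I4 (INT)
[20] I4 read-ops · issue I5 (MUL)
[21] I4 finished on INT · I5 read-ops · issue I6 (ADD)
[22] I4→R4
[25] I5 finished on MUL
[26] I5→R3
[27] I6 read-ops
[29] I6 finished on ADD
[30] I6→R1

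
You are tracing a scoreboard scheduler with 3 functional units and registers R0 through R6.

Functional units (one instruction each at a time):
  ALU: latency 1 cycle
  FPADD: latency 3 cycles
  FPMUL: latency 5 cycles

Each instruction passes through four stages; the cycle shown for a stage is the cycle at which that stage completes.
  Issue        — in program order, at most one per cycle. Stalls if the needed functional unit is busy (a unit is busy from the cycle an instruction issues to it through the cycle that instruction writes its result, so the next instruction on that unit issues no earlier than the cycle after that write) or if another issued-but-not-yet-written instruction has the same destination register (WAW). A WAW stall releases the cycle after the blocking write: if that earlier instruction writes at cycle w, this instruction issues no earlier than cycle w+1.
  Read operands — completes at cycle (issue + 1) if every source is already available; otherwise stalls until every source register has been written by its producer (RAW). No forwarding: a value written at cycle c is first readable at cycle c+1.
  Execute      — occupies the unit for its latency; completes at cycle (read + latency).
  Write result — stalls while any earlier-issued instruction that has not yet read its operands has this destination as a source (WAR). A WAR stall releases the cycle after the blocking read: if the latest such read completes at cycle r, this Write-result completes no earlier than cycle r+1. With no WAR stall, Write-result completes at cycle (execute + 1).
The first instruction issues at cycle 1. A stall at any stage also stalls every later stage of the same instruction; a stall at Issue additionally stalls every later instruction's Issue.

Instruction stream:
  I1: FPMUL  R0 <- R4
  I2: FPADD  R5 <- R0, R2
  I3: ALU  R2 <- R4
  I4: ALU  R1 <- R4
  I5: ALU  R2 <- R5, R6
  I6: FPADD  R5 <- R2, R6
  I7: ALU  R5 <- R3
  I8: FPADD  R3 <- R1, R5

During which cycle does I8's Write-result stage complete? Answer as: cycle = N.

1) issue 1, read 2, done 7, write 8
2) issue 2, read 9, done 12, write 13  <RAW R0: wait I1 write@8>
3) issue 3, read 4, done 5, write 10  <WAR R2: wait I2 read@9>
4) issue 11, read 12, done 13, write 14  <struct: ALU busy until I3 writes@10>
5) issue 15, read 16, done 17, write 18  <struct: ALU busy until I4 writes@14>
6) issue 16, read 19, done 22, write 23  <RAW R2: wait I5 write@18>
7) issue 24, read 25, done 26, write 27  <WAW R5: wait I6 write@23>
8) issue 25, read 28, done 31, write 32  <RAW R5: wait I7 write@27>

cycle = 32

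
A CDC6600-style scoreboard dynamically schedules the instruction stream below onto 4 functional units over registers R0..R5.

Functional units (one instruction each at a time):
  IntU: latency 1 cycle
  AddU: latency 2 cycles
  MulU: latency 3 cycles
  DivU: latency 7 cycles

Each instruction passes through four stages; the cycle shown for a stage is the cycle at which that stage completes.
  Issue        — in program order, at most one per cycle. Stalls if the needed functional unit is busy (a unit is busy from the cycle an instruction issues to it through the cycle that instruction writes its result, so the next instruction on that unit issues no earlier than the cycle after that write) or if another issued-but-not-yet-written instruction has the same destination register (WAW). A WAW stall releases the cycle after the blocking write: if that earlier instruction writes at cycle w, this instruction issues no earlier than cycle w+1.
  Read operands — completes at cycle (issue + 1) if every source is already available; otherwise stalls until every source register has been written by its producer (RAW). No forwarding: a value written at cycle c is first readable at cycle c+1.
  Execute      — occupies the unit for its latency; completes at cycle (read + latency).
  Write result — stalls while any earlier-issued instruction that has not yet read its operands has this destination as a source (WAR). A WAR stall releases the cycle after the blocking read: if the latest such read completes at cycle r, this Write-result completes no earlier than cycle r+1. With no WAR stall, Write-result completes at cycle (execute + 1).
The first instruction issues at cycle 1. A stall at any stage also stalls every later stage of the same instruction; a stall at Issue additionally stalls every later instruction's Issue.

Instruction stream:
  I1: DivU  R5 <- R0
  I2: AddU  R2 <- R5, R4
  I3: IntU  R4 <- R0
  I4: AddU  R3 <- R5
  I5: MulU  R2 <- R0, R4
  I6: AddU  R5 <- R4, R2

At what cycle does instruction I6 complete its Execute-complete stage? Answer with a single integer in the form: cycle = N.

cycle = 24

cycle 1: I1 issues→DivU
cycle 2: I1 reads, I2 issues→AddU
cycle 3: I3 issues→IntU
cycle 4: I3 reads
cycle 5: I3 exec-done
cycle 9: I1 exec-done
cycle 10: I1 writes R5
cycle 11: I2 reads
cycle 12: I3 writes R4
cycle 13: I2 exec-done
cycle 14: I2 writes R2
cycle 15: I4 issues→AddU
cycle 16: I4 reads, I5 issues→MulU
cycle 17: I5 reads
cycle 18: I4 exec-done
cycle 19: I4 writes R3
cycle 20: I5 exec-done, I6 issues→AddU
cycle 21: I5 writes R2
cycle 22: I6 reads
cycle 24: I6 exec-done
cycle 25: I6 writes R5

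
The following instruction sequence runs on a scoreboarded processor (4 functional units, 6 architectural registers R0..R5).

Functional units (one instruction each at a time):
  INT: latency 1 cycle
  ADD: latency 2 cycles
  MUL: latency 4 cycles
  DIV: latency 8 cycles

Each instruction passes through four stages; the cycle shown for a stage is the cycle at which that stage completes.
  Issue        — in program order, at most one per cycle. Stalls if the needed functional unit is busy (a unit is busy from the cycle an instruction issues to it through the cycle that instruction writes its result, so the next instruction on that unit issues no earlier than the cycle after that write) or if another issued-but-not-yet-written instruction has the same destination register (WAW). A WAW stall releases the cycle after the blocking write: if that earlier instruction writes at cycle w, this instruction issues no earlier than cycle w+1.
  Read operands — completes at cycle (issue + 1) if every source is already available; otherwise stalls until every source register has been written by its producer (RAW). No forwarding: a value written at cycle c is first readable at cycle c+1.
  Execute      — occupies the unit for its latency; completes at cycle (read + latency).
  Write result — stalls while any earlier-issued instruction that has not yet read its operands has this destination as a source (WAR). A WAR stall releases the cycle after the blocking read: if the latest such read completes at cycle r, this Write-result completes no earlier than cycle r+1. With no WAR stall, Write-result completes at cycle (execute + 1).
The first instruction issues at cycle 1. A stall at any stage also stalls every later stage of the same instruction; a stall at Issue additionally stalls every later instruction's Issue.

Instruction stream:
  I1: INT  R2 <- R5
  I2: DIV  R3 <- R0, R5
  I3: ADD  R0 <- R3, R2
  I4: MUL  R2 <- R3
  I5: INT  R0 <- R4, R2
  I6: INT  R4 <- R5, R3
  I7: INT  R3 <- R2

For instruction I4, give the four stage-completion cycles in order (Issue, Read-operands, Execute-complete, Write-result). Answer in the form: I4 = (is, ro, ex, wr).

c1: I1→INT
c2: I1 RO | I2→DIV
c3: I1 EX | I2 RO | I3→ADD
c4: I1 WR R2
c5: I4→MUL
c11: I2 EX
c12: I2 WR R3
c13: I3 RO | I4 RO
c15: I3 EX
c16: I3 WR R0
c17: I4 EX | I5→INT
c18: I4 WR R2
c19: I5 RO
c20: I5 EX
c21: I5 WR R0
c22: I6→INT
c23: I6 RO
c24: I6 EX
c25: I6 WR R4
c26: I7→INT
c27: I7 RO
c28: I7 EX
c29: I7 WR R3

I4 = (5, 13, 17, 18)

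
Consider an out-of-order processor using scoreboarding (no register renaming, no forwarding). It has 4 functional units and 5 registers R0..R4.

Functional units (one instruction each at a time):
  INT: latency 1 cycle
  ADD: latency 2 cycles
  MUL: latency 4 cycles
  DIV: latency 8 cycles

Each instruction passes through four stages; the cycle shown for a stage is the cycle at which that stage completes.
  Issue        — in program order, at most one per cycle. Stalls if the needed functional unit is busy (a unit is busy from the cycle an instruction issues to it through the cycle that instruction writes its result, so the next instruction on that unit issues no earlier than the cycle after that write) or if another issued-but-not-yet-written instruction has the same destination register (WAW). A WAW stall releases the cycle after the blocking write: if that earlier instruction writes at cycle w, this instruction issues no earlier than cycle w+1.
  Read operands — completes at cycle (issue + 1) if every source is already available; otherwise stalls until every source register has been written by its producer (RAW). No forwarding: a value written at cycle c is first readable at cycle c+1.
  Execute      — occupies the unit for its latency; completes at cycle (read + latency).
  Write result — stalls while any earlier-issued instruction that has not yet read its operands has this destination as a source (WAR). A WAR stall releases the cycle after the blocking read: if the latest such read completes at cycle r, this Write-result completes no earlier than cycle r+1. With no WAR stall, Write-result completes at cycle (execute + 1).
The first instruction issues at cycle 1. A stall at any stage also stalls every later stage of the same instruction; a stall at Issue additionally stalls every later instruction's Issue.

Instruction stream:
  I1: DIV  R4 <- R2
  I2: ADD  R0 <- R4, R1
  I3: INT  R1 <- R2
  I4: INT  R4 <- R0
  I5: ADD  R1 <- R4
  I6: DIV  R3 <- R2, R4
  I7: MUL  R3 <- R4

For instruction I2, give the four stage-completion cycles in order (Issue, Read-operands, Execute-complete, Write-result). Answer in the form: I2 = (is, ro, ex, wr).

1) issue 1, read 2, done 10, write 11
2) issue 2, read 12, done 14, write 15  <RAW R4: wait I1 write@11>
3) issue 3, read 4, done 5, write 13  <WAR R1: wait I2 read@12>
4) issue 14, read 16, done 17, write 18  <struct: INT busy until I3 writes@13 / RAW R0: wait I2 write@15>
5) issue 16, read 19, done 21, write 22  <struct: ADD busy until I2 writes@15 / RAW R4: wait I4 write@18>
6) issue 17, read 19, done 27, write 28  <RAW R4: wait I4 write@18>
7) issue 29, read 30, done 34, write 35  <WAW R3: wait I6 write@28>

I2 = (2, 12, 14, 15)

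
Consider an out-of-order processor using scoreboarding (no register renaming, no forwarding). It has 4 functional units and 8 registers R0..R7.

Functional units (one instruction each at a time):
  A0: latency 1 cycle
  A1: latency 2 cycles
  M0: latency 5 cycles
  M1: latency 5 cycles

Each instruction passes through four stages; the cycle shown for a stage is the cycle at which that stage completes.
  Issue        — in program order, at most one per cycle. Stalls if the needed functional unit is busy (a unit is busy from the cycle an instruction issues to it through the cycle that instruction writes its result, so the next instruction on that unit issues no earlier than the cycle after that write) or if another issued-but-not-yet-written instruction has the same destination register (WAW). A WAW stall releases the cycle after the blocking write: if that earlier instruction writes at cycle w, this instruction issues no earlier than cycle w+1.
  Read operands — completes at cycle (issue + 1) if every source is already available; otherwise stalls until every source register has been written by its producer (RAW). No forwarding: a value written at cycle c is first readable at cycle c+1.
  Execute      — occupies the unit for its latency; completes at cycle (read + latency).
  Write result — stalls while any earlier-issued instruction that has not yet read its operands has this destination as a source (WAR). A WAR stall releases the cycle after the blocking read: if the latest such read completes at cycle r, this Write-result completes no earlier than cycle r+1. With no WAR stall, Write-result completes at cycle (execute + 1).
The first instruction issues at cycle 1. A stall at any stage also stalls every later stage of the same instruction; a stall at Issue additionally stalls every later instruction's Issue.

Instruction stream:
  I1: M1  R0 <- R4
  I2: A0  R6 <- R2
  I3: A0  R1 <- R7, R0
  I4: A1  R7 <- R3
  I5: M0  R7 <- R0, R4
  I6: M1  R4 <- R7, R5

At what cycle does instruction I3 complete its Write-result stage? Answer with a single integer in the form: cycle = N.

I1: IS=1 RO=2 EX=7 WR=8
I2: IS=2 RO=3 EX=4 WR=5
I3: IS=6 RO=9 EX=10 WR=11  [struct: A0 busy until I2 writes@5; RAW R0: wait I1 write@8]
I4: IS=7 RO=8 EX=10 WR=11
I5: IS=12 RO=13 EX=18 WR=19  [WAW R7: wait I4 write@11]
I6: IS=13 RO=20 EX=25 WR=26  [RAW R7: wait I5 write@19]

cycle = 11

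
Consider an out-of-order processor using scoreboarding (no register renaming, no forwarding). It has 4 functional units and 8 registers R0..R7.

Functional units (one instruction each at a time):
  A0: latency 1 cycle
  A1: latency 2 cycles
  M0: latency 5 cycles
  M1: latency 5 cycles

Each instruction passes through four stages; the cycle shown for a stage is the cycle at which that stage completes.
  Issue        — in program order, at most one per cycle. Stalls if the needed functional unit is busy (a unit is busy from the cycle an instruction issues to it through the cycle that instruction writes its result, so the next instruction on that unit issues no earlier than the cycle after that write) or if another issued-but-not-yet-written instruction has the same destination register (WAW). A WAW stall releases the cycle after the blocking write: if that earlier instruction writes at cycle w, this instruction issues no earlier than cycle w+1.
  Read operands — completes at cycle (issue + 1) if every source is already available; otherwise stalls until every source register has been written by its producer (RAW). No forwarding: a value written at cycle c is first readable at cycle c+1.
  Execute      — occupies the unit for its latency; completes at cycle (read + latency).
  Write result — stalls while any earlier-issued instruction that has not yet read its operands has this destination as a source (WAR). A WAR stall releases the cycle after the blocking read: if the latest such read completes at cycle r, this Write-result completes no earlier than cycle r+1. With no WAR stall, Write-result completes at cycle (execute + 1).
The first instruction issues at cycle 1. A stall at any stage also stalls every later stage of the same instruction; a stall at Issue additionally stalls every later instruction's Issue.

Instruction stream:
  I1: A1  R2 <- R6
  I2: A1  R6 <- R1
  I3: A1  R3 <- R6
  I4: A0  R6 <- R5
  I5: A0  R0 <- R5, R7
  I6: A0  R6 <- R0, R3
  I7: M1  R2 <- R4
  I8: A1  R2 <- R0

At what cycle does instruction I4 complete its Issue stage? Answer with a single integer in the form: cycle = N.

[I1] 1/2/4/5
[I2] 6/7/9/10  (struct: A1 busy until I1 writes@5)
[I3] 11/12/14/15  (struct: A1 busy until I2 writes@10)
[I4] 12/13/14/15
[I5] 16/17/18/19  (struct: A0 busy until I4 writes@15)
[I6] 20/21/22/23  (struct: A0 busy until I5 writes@19)
[I7] 21/22/27/28
[I8] 29/30/32/33  (WAW R2: wait I7 write@28)

cycle = 12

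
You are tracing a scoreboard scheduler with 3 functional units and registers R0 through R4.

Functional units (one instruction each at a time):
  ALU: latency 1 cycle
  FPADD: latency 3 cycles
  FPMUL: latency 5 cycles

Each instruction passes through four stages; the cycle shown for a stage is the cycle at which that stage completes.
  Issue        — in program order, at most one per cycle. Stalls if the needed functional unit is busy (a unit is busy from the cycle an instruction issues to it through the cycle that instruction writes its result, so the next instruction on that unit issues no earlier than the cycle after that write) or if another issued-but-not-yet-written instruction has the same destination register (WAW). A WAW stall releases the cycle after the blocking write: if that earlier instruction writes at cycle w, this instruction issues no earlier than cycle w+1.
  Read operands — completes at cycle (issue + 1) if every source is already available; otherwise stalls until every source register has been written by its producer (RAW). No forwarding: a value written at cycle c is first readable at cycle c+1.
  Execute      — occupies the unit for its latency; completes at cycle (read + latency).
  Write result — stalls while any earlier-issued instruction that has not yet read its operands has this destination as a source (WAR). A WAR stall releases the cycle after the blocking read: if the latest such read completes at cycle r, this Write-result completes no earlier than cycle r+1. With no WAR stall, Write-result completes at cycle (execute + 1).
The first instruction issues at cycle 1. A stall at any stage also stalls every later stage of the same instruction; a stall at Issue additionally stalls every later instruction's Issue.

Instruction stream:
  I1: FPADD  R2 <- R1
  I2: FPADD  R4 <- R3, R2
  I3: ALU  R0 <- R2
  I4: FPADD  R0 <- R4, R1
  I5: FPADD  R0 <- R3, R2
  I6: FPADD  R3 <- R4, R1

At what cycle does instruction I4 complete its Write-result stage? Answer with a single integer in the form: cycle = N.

cycle = 18

cycle 1: I1→FPADD
cycle 2: I1 RO
cycle 5: I1 EX
cycle 6: I1 WR R2
cycle 7: I2→FPADD
cycle 8: I2 RO; I3→ALU
cycle 9: I3 RO
cycle 10: I3 EX
cycle 11: I2 EX; I3 WR R0
cycle 12: I2 WR R4
cycle 13: I4→FPADD
cycle 14: I4 RO
cycle 17: I4 EX
cycle 18: I4 WR R0
cycle 19: I5→FPADD
cycle 20: I5 RO
cycle 23: I5 EX
cycle 24: I5 WR R0
cycle 25: I6→FPADD
cycle 26: I6 RO
cycle 29: I6 EX
cycle 30: I6 WR R3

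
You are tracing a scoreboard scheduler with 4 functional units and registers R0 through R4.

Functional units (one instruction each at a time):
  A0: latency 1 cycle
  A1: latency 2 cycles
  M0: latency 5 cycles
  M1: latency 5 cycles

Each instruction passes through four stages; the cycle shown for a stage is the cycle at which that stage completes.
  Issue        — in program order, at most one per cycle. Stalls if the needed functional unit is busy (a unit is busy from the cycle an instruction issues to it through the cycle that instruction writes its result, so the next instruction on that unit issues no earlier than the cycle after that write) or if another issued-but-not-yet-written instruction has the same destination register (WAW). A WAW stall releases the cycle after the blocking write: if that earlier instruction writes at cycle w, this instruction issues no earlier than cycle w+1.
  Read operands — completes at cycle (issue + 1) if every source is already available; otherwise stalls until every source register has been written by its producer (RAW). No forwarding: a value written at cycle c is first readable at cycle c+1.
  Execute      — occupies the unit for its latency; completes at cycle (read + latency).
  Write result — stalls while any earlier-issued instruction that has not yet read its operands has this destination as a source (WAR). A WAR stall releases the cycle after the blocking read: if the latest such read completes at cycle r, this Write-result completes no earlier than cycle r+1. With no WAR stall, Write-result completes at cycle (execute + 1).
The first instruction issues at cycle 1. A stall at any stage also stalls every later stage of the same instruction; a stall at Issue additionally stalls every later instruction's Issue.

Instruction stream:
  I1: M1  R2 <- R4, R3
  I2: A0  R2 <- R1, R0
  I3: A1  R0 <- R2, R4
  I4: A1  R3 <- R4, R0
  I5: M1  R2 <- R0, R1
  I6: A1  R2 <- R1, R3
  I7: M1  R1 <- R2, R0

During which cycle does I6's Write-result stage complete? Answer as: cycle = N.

  I1 | 1 | 2 | 7 | 8
  I2 | 9 | 10 | 11 | 12   WAW R2: wait I1 write@8
  I3 | 10 | 13 | 15 | 16   RAW R2: wait I2 write@12
  I4 | 17 | 18 | 20 | 21   struct: A1 busy until I3 writes@16
  I5 | 18 | 19 | 24 | 25
  I6 | 26 | 27 | 29 | 30   WAW R2: wait I5 write@25
  I7 | 27 | 31 | 36 | 37   RAW R2: wait I6 write@30

cycle = 30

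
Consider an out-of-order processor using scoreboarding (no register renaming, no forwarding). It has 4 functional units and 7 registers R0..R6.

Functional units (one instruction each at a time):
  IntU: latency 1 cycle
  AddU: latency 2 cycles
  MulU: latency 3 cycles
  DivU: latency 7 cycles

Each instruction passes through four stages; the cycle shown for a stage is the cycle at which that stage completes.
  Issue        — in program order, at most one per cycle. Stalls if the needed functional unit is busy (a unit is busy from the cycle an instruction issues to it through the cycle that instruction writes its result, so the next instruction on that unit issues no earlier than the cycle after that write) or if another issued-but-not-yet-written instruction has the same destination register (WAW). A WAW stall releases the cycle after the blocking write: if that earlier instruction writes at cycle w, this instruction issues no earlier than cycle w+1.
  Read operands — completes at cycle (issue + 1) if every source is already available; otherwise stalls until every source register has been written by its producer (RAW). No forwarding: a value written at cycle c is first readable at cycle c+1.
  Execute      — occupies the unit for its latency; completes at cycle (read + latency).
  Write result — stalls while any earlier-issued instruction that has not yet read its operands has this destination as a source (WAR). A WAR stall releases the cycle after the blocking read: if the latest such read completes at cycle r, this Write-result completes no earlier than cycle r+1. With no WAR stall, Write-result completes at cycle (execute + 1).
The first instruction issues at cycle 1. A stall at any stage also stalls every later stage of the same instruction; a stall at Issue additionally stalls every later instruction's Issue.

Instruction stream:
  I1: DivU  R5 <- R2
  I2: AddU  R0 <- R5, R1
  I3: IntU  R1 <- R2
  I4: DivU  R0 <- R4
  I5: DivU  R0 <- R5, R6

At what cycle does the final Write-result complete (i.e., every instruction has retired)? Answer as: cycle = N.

cycle = 34

I1  is:1  ro:2  ex:9  wr:10
I2  is:2  ro:11  ex:13  wr:14  — RAW R5: wait I1 write@10
I3  is:3  ro:4  ex:5  wr:12  — WAR R1: wait I2 read@11
I4  is:15  ro:16  ex:23  wr:24  — WAW R0: wait I2 write@14
I5  is:25  ro:26  ex:33  wr:34  — struct: DivU busy until I4 writes@24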